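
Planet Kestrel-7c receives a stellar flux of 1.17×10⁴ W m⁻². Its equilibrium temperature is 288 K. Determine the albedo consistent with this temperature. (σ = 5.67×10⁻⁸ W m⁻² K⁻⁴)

From T_eq⁴ = S(1−A)/(4σ): 1−A = 4σT_eq⁴/S.
1−A = 4 × 5.67×10⁻⁸ × (288)⁴ / 1.17×10⁴ = 0.133.

A ≈ 0.87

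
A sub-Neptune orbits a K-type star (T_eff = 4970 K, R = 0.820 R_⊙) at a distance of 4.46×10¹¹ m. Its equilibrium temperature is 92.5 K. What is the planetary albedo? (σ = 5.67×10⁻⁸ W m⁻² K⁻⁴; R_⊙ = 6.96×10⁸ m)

R_⋆ = 0.820 × 6.96×10⁸ = 5.71×10⁸ m.
L = 4πR_⋆²σT_⋆⁴ = 4π(5.71×10⁸)² × 5.67×10⁻⁸ × (4970)⁴ = 1.42×10²⁶ W.
S = L/(4πd²) = 56.6 W m⁻².
From T_eq⁴ = S(1−A)/(4σ): 1−A = 4σT_eq⁴/S.
1−A = 4 × 5.67×10⁻⁸ × (92.5)⁴ / 56.6 = 0.293.

A ≈ 0.71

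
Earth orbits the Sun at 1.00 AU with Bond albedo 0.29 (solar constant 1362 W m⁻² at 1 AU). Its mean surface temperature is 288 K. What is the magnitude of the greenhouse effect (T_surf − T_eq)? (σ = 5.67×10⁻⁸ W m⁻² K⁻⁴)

ΔT ≈ 32.5 K

S = 1362/1.00² = 1362 W m⁻².
T_eq = [S(1−A)/(4σ)]^(1/4) = [1362×0.71/(4×5.67×10⁻⁸)]^(1/4) = 255.5 K.
ΔT = T_surf − T_eq = 288 − 255.5.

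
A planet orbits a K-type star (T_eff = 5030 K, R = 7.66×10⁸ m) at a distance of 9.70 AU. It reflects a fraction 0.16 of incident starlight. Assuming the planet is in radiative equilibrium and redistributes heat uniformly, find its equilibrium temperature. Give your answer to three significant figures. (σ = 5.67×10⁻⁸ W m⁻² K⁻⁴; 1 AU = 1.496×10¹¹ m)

T_eq ≈ 78.2 K

d = 9.70 AU = 1.45×10¹² m.
L = 4πR_⋆²σT_⋆⁴ = 4π(7.66×10⁸)² × 5.67×10⁻⁸ × (5030)⁴ = 2.68×10²⁶ W.
S = L/(4πd²) = 10.1 W m⁻².
Energy balance: absorbed = emitted ⇒ πR²·S(1−A) = 4πR²·σT_eq⁴, so T_eq⁴ = S(1−A)/(4σ).
T_eq = [10.1 × 0.84 / (4 × 5.67×10⁻⁸)]^(1/4) = (3.75×10⁷)^(1/4) = 78.2 K.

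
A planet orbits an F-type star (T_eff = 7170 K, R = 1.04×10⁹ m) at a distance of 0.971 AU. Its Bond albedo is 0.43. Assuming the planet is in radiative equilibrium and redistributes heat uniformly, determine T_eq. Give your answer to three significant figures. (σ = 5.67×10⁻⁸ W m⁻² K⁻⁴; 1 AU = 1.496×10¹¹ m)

d = 0.971 AU = 1.45×10¹¹ m.
L = 4πR_⋆²σT_⋆⁴ = 4π(1.04×10⁹)² × 5.67×10⁻⁸ × (7170)⁴ = 2.04×10²⁷ W.
S = L/(4πd²) = 7680 W m⁻².
Energy balance: absorbed = emitted ⇒ πR²·S(1−A) = 4πR²·σT_eq⁴, so T_eq⁴ = S(1−A)/(4σ).
T_eq = [7680 × 0.57 / (4 × 5.67×10⁻⁸)]^(1/4) = (1.93×10¹⁰)^(1/4) = 373 K.

T_eq ≈ 373 K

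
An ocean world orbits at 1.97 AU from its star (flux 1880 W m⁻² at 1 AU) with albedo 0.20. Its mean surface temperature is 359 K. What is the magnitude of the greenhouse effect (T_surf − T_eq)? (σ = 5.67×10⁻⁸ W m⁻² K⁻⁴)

ΔT ≈ 155.7 K

S = 1880/1.97² = 484.4 W m⁻².
T_eq = [S(1−A)/(4σ)]^(1/4) = [484.4×0.80/(4×5.67×10⁻⁸)]^(1/4) = 203.3 K.
ΔT = T_surf − T_eq = 359 − 203.3.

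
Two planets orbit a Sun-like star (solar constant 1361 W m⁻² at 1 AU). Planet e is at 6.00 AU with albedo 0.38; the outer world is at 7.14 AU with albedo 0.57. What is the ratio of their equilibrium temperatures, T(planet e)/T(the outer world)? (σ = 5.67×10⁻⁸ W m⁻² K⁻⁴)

T₁/T₂ ≈ 1.195

T_eq = [S₀(1−A)/(4σd²)]^(1/4), so T ∝ (1−A)^(1/4) / √d.
T₁ = [1361×0.62/(4×5.67×10⁻⁸×6.00²)]^(1/4) = 100.83 K.
T₂ = [1361×0.43/(4×5.67×10⁻⁸×7.14²)]^(1/4) = 84.35 K.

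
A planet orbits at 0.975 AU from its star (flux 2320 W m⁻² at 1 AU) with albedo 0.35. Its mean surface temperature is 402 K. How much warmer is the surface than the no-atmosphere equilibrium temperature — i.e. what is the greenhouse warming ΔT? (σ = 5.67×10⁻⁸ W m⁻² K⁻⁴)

ΔT ≈ 112.8 K

S = 2320/0.975² = 2440 W m⁻².
T_eq = [S(1−A)/(4σ)]^(1/4) = [2440×0.65/(4×5.67×10⁻⁸)]^(1/4) = 289.2 K.
ΔT = T_surf − T_eq = 402 − 289.2.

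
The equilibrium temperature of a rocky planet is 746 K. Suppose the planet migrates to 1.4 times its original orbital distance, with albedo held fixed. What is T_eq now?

T_eq ∝ L^(1/4) · d^(−1/2).
T′ = 746 / 1.4^(1/2) = 630 K.

T_eq ≈ 630 K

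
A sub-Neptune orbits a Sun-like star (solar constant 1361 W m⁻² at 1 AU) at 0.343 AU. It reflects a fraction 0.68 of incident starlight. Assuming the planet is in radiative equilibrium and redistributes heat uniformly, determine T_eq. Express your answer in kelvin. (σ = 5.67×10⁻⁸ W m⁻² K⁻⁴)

T_eq ≈ 357 K

Flux at 0.343 AU: S = 1361/0.343² = 1.16×10⁴ W m⁻².
Energy balance: absorbed = emitted ⇒ πR²·S(1−A) = 4πR²·σT_eq⁴, so T_eq⁴ = S(1−A)/(4σ).
T_eq = [1.16×10⁴ × 0.32 / (4 × 5.67×10⁻⁸)]^(1/4) = (1.63×10¹⁰)^(1/4) = 357 K.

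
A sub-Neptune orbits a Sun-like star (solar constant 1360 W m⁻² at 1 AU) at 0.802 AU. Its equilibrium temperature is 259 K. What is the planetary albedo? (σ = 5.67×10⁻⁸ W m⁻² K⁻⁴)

Flux at 0.802 AU: S = 1360/0.802² = 2110 W m⁻².
From T_eq⁴ = S(1−A)/(4σ): 1−A = 4σT_eq⁴/S.
1−A = 4 × 5.67×10⁻⁸ × (259)⁴ / 2110 = 0.483.

A ≈ 0.52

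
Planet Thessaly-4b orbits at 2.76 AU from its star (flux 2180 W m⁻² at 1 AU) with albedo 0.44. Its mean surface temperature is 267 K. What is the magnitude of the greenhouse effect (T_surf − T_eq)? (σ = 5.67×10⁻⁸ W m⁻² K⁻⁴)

S = 2180/2.76² = 286.2 W m⁻².
T_eq = [S(1−A)/(4σ)]^(1/4) = [286.2×0.56/(4×5.67×10⁻⁸)]^(1/4) = 163.0 K.
ΔT = T_surf − T_eq = 267 − 163.0.

ΔT ≈ 104.0 K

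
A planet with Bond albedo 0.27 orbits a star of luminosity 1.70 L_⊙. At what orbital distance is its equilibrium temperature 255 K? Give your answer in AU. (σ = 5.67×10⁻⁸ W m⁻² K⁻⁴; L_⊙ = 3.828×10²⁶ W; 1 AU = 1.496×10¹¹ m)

d ≈ 1.33 AU

L = 1.70 × 3.828×10²⁶ = 6.51×10²⁶ W.
From T_eq⁴ = L(1−A)/(16πσd²): d = √[L(1−A)/(16πσT_eq⁴)].
d = √[6.51×10²⁶ × 0.73 / (16π × 5.67×10⁻⁸ × (255)⁴)] = 1.99×10¹¹ m = 1.33 AU.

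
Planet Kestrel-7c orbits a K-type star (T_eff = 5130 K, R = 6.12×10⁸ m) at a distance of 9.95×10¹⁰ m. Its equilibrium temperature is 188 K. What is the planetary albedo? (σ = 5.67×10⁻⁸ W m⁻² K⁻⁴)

L = 4πR_⋆²σT_⋆⁴ = 4π(6.12×10⁸)² × 5.67×10⁻⁸ × (5130)⁴ = 1.85×10²⁶ W.
S = L/(4πd²) = 1490 W m⁻².
From T_eq⁴ = S(1−A)/(4σ): 1−A = 4σT_eq⁴/S.
1−A = 4 × 5.67×10⁻⁸ × (188)⁴ / 1490 = 0.191.

A ≈ 0.81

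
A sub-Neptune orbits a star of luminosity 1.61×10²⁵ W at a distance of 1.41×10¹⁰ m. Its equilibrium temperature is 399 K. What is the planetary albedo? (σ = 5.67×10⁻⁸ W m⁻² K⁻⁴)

A ≈ 0.11

Flux: S = L/(4πd²) = 1.61×10²⁵/(4π×(1.41×10¹⁰)²) = 6440 W m⁻².
From T_eq⁴ = S(1−A)/(4σ): 1−A = 4σT_eq⁴/S.
1−A = 4 × 5.67×10⁻⁸ × (399)⁴ / 6440 = 0.892.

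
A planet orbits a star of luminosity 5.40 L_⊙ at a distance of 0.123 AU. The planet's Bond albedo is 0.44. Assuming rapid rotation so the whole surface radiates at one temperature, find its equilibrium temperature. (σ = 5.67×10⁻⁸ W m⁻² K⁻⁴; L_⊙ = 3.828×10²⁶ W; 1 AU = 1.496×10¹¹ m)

d = 0.123 AU = 1.84×10¹⁰ m.
L = 5.40 × 3.828×10²⁶ = 2.07×10²⁷ W.
Flux: S = L/(4πd²) = 2.07×10²⁷/(4π×(1.84×10¹⁰)²) = 4.86×10⁵ W m⁻².
Energy balance: absorbed = emitted ⇒ πR²·S(1−A) = 4πR²·σT_eq⁴, so T_eq⁴ = S(1−A)/(4σ).
T_eq = [4.86×10⁵ × 0.56 / (4 × 5.67×10⁻⁸)]^(1/4) = (1.20×10¹²)^(1/4) = 1050 K.

T_eq ≈ 1050 K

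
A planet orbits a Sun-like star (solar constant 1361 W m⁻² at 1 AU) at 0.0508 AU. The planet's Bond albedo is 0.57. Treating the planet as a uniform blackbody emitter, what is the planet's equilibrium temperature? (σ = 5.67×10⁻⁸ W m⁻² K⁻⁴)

Flux at 0.0508 AU: S = 1361/0.0508² = 5.27×10⁵ W m⁻².
Energy balance: absorbed = emitted ⇒ πR²·S(1−A) = 4πR²·σT_eq⁴, so T_eq⁴ = S(1−A)/(4σ).
T_eq = [5.27×10⁵ × 0.43 / (4 × 5.67×10⁻⁸)]^(1/4) = (1.00×10¹²)^(1/4) = 1000 K.

T_eq ≈ 1000 K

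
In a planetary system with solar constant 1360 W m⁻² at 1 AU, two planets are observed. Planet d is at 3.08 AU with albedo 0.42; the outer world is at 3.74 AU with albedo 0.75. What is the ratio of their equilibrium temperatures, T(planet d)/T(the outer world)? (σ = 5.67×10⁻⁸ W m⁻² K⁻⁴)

T₁/T₂ ≈ 1.360

T_eq = [S₀(1−A)/(4σd²)]^(1/4), so T ∝ (1−A)^(1/4) / √d.
T₁ = [1360×0.58/(4×5.67×10⁻⁸×3.08²)]^(1/4) = 138.37 K.
T₂ = [1360×0.25/(4×5.67×10⁻⁸×3.74²)]^(1/4) = 101.75 K.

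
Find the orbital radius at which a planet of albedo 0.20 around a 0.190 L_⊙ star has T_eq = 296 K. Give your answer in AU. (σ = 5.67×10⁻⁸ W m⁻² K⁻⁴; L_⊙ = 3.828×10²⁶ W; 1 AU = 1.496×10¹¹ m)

d ≈ 0.345 AU

L = 0.190 × 3.828×10²⁶ = 7.27×10²⁵ W.
From T_eq⁴ = L(1−A)/(16πσd²): d = √[L(1−A)/(16πσT_eq⁴)].
d = √[7.27×10²⁵ × 0.80 / (16π × 5.67×10⁻⁸ × (296)⁴)] = 5.16×10¹⁰ m = 0.345 AU.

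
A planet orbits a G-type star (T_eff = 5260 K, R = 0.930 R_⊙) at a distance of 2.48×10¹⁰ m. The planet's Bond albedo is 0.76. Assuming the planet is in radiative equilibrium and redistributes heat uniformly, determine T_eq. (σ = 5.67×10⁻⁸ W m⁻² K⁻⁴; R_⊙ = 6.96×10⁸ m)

R_⋆ = 0.930 × 6.96×10⁸ = 6.47×10⁸ m.
L = 4πR_⋆²σT_⋆⁴ = 4π(6.47×10⁸)² × 5.67×10⁻⁸ × (5260)⁴ = 2.29×10²⁶ W.
S = L/(4πd²) = 2.96×10⁴ W m⁻².
Energy balance: absorbed = emitted ⇒ πR²·S(1−A) = 4πR²·σT_eq⁴, so T_eq⁴ = S(1−A)/(4σ).
T_eq = [2.96×10⁴ × 0.24 / (4 × 5.67×10⁻⁸)]^(1/4) = (3.13×10¹⁰)^(1/4) = 421 K.

T_eq ≈ 421 K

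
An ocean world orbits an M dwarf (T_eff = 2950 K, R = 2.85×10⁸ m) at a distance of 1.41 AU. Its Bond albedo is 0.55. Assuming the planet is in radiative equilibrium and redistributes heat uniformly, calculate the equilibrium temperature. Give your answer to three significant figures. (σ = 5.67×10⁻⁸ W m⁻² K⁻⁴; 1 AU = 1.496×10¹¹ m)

T_eq ≈ 62.8 K

d = 1.41 AU = 2.11×10¹¹ m.
L = 4πR_⋆²σT_⋆⁴ = 4π(2.85×10⁸)² × 5.67×10⁻⁸ × (2950)⁴ = 4.38×10²⁴ W.
S = L/(4πd²) = 7.84 W m⁻².
Energy balance: absorbed = emitted ⇒ πR²·S(1−A) = 4πR²·σT_eq⁴, so T_eq⁴ = S(1−A)/(4σ).
T_eq = [7.84 × 0.45 / (4 × 5.67×10⁻⁸)]^(1/4) = (1.56×10⁷)^(1/4) = 62.8 K.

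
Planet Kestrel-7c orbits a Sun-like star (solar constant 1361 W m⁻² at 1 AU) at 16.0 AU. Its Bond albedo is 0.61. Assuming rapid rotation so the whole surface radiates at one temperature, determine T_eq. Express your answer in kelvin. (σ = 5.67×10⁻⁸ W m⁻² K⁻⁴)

Flux at 16.0 AU: S = 1361/16.0² = 5.32 W m⁻².
Energy balance: absorbed = emitted ⇒ πR²·S(1−A) = 4πR²·σT_eq⁴, so T_eq⁴ = S(1−A)/(4σ).
T_eq = [5.32 × 0.39 / (4 × 5.67×10⁻⁸)]^(1/4) = (9.14×10⁶)^(1/4) = 55.0 K.

T_eq ≈ 55.0 K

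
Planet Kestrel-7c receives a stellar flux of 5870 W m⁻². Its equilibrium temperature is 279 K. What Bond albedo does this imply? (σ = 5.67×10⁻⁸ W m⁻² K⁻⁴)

From T_eq⁴ = S(1−A)/(4σ): 1−A = 4σT_eq⁴/S.
1−A = 4 × 5.67×10⁻⁸ × (279)⁴ / 5870 = 0.234.

A ≈ 0.77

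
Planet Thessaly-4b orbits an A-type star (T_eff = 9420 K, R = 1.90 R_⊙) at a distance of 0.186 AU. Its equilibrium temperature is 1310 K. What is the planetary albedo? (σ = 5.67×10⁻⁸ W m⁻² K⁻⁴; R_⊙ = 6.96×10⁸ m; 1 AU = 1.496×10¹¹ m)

R_⋆ = 1.90 × 6.96×10⁸ = 1.32×10⁹ m.
d = 0.186 AU = 2.78×10¹⁰ m.
L = 4πR_⋆²σT_⋆⁴ = 4π(1.32×10⁹)² × 5.67×10⁻⁸ × (9420)⁴ = 9.81×10²⁷ W.
S = L/(4πd²) = 1.01×10⁶ W m⁻².
From T_eq⁴ = S(1−A)/(4σ): 1−A = 4σT_eq⁴/S.
1−A = 4 × 5.67×10⁻⁸ × (1310)⁴ / 1.01×10⁶ = 0.662.

A ≈ 0.34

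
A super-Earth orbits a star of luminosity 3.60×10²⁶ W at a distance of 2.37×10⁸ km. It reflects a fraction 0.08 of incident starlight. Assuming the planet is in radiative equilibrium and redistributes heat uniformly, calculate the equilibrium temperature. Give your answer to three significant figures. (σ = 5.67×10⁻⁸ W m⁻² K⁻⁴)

d = 2.37×10⁸ km = 2.37×10¹¹ m.
Flux: S = L/(4πd²) = 3.60×10²⁶/(4π×(2.37×10¹¹)²) = 510 W m⁻².
Energy balance: absorbed = emitted ⇒ πR²·S(1−A) = 4πR²·σT_eq⁴, so T_eq⁴ = S(1−A)/(4σ).
T_eq = [510 × 0.92 / (4 × 5.67×10⁻⁸)]^(1/4) = (2.07×10⁹)^(1/4) = 213 K.

T_eq ≈ 213 K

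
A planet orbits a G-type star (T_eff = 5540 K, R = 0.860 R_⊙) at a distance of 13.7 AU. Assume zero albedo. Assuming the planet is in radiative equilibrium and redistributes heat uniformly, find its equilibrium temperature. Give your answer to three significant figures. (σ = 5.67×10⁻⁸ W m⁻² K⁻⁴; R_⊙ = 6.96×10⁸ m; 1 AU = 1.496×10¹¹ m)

R_⋆ = 0.860 × 6.96×10⁸ = 5.99×10⁸ m.
d = 13.7 AU = 2.05×10¹² m.
L = 4πR_⋆²σT_⋆⁴ = 4π(5.99×10⁸)² × 5.67×10⁻⁸ × (5540)⁴ = 2.40×10²⁶ W.
S = L/(4πd²) = 4.56 W m⁻².
Energy balance: absorbed = emitted ⇒ πR²·S(1−A) = 4πR²·σT_eq⁴, so T_eq⁴ = S(1−A)/(4σ).
T_eq = [4.56 × 1.00 / (4 × 5.67×10⁻⁸)]^(1/4) = (2.01×10⁷)^(1/4) = 66.9 K.

T_eq ≈ 66.9 K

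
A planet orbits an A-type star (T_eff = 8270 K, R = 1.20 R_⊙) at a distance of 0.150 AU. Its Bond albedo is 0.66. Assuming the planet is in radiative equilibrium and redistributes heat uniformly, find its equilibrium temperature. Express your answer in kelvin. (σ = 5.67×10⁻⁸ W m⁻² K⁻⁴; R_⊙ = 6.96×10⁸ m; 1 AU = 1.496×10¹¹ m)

T_eq ≈ 861 K

R_⋆ = 1.20 × 6.96×10⁸ = 8.35×10⁸ m.
d = 0.150 AU = 2.24×10¹⁰ m.
L = 4πR_⋆²σT_⋆⁴ = 4π(8.35×10⁸)² × 5.67×10⁻⁸ × (8270)⁴ = 2.32×10²⁷ W.
S = L/(4πd²) = 3.67×10⁵ W m⁻².
Energy balance: absorbed = emitted ⇒ πR²·S(1−A) = 4πR²·σT_eq⁴, so T_eq⁴ = S(1−A)/(4σ).
T_eq = [3.67×10⁵ × 0.34 / (4 × 5.67×10⁻⁸)]^(1/4) = (5.51×10¹¹)^(1/4) = 861 K.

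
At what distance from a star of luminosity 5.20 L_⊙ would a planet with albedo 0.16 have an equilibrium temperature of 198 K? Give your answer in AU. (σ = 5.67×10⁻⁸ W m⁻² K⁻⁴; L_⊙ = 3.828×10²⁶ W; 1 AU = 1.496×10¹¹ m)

L = 5.20 × 3.828×10²⁶ = 1.99×10²⁷ W.
From T_eq⁴ = L(1−A)/(16πσd²): d = √[L(1−A)/(16πσT_eq⁴)].
d = √[1.99×10²⁷ × 0.84 / (16π × 5.67×10⁻⁸ × (198)⁴)] = 6.18×10¹¹ m = 4.13 AU.

d ≈ 4.13 AU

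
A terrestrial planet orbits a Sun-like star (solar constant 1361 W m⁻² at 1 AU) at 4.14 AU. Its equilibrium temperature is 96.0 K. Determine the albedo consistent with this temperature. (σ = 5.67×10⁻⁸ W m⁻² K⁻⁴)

Flux at 4.14 AU: S = 1361/4.14² = 79.4 W m⁻².
From T_eq⁴ = S(1−A)/(4σ): 1−A = 4σT_eq⁴/S.
1−A = 4 × 5.67×10⁻⁸ × (96.0)⁴ / 79.4 = 0.243.

A ≈ 0.76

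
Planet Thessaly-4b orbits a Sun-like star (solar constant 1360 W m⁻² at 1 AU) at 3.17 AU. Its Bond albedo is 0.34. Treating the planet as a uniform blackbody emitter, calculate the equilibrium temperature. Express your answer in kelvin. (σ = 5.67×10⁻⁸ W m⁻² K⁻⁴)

Flux at 3.17 AU: S = 1360/3.17² = 135 W m⁻².
Energy balance: absorbed = emitted ⇒ πR²·S(1−A) = 4πR²·σT_eq⁴, so T_eq⁴ = S(1−A)/(4σ).
T_eq = [135 × 0.66 / (4 × 5.67×10⁻⁸)]^(1/4) = (3.94×10⁸)^(1/4) = 141 K.

T_eq ≈ 141 K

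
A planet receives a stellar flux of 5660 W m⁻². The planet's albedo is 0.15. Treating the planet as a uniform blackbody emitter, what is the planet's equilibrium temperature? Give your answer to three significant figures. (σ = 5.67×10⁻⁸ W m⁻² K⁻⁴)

Energy balance: absorbed = emitted ⇒ πR²·S(1−A) = 4πR²·σT_eq⁴, so T_eq⁴ = S(1−A)/(4σ).
T_eq = [5660 × 0.85 / (4 × 5.67×10⁻⁸)]^(1/4) = (2.12×10¹⁰)^(1/4) = 382 K.

T_eq ≈ 382 K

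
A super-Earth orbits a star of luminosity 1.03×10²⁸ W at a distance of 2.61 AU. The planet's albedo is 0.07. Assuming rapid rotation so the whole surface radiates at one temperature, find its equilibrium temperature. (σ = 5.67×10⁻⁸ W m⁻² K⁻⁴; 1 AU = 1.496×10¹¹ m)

T_eq ≈ 385 K

d = 2.61 AU = 3.90×10¹¹ m.
Flux: S = L/(4πd²) = 1.03×10²⁸/(4π×(3.90×10¹¹)²) = 5380 W m⁻².
Energy balance: absorbed = emitted ⇒ πR²·S(1−A) = 4πR²·σT_eq⁴, so T_eq⁴ = S(1−A)/(4σ).
T_eq = [5380 × 0.93 / (4 × 5.67×10⁻⁸)]^(1/4) = (2.20×10¹⁰)^(1/4) = 385 K.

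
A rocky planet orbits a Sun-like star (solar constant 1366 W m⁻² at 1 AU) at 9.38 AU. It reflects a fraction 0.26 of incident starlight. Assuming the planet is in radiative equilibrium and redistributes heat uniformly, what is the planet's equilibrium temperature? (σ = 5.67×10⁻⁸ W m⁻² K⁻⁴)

Flux at 9.38 AU: S = 1366/9.38² = 15.5 W m⁻².
Energy balance: absorbed = emitted ⇒ πR²·S(1−A) = 4πR²·σT_eq⁴, so T_eq⁴ = S(1−A)/(4σ).
T_eq = [15.5 × 0.74 / (4 × 5.67×10⁻⁸)]^(1/4) = (5.07×10⁷)^(1/4) = 84.4 K.

T_eq ≈ 84.4 K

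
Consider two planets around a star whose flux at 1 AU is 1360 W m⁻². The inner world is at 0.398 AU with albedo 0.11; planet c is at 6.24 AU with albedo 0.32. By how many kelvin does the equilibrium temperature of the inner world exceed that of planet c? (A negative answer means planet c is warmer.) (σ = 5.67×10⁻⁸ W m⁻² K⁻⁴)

ΔT ≈ 327.3 K

T_eq = [S₀(1−A)/(4σd²)]^(1/4), so T ∝ (1−A)^(1/4) / √d.
T₁ = [1360×0.89/(4×5.67×10⁻⁸×0.398²)]^(1/4) = 428.43 K.
T₂ = [1360×0.68/(4×5.67×10⁻⁸×6.24²)]^(1/4) = 101.16 K.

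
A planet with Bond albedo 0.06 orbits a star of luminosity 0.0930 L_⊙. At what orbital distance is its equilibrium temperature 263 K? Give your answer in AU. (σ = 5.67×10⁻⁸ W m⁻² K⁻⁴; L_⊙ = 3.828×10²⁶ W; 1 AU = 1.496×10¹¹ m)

d ≈ 0.331 AU

L = 0.0930 × 3.828×10²⁶ = 3.56×10²⁵ W.
From T_eq⁴ = L(1−A)/(16πσd²): d = √[L(1−A)/(16πσT_eq⁴)].
d = √[3.56×10²⁵ × 0.94 / (16π × 5.67×10⁻⁸ × (263)⁴)] = 4.95×10¹⁰ m = 0.331 AU.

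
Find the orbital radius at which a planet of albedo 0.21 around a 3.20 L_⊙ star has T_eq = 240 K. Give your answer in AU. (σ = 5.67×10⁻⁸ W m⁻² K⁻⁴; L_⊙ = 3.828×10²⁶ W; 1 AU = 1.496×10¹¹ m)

d ≈ 2.14 AU

L = 3.20 × 3.828×10²⁶ = 1.22×10²⁷ W.
From T_eq⁴ = L(1−A)/(16πσd²): d = √[L(1−A)/(16πσT_eq⁴)].
d = √[1.22×10²⁷ × 0.79 / (16π × 5.67×10⁻⁸ × (240)⁴)] = 3.20×10¹¹ m = 2.14 AU.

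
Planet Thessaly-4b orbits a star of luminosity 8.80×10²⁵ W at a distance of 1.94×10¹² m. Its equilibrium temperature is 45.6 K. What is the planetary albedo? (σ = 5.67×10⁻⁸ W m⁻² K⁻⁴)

A ≈ 0.47

Flux: S = L/(4πd²) = 8.80×10²⁵/(4π×(1.94×10¹²)²) = 1.86 W m⁻².
From T_eq⁴ = S(1−A)/(4σ): 1−A = 4σT_eq⁴/S.
1−A = 4 × 5.67×10⁻⁸ × (45.6)⁴ / 1.86 = 0.527.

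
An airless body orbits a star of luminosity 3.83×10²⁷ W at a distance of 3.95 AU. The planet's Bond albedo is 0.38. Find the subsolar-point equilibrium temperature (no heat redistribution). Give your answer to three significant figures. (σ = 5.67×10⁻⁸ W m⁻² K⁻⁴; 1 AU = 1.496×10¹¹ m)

d = 3.95 AU = 5.91×10¹¹ m.
Flux: S = L/(4πd²) = 3.83×10²⁷/(4π×(5.91×10¹¹)²) = 873 W m⁻².
At the subsolar point the surface absorbs S(1−A) and emits σT⁴ per unit area — no factor of 4, since only the local patch is in balance.
T = [873 × 0.62 / 5.67×10⁻⁸]^(1/4) = (9.54×10⁹)^(1/4) = 313 K.

T_ss ≈ 313 K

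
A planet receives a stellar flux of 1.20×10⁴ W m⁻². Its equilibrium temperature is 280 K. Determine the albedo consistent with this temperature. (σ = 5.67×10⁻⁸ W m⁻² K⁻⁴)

A ≈ 0.88

From T_eq⁴ = S(1−A)/(4σ): 1−A = 4σT_eq⁴/S.
1−A = 4 × 5.67×10⁻⁸ × (280)⁴ / 1.20×10⁴ = 0.116.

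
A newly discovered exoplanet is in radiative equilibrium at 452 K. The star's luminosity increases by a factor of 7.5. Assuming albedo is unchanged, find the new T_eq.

T_eq ∝ L^(1/4) · d^(−1/2).
T′ = 452 × 7.5^(1/4) = 748 K.

T_eq ≈ 748 K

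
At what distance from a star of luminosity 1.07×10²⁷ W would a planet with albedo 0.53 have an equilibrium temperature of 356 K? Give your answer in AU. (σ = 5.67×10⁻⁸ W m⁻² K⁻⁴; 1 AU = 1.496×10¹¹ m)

d ≈ 0.701 AU

From T_eq⁴ = L(1−A)/(16πσd²): d = √[L(1−A)/(16πσT_eq⁴)].
d = √[1.07×10²⁷ × 0.47 / (16π × 5.67×10⁻⁸ × (356)⁴)] = 1.05×10¹¹ m = 0.701 AU.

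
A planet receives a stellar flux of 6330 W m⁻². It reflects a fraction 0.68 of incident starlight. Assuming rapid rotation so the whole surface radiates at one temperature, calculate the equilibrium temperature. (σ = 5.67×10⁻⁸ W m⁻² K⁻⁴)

T_eq ≈ 307 K

Energy balance: absorbed = emitted ⇒ πR²·S(1−A) = 4πR²·σT_eq⁴, so T_eq⁴ = S(1−A)/(4σ).
T_eq = [6330 × 0.32 / (4 × 5.67×10⁻⁸)]^(1/4) = (8.93×10⁹)^(1/4) = 307 K.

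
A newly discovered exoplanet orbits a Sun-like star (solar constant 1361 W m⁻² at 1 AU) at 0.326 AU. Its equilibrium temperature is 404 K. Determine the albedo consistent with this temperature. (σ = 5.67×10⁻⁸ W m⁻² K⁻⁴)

Flux at 0.326 AU: S = 1361/0.326² = 1.28×10⁴ W m⁻².
From T_eq⁴ = S(1−A)/(4σ): 1−A = 4σT_eq⁴/S.
1−A = 4 × 5.67×10⁻⁸ × (404)⁴ / 1.28×10⁴ = 0.472.

A ≈ 0.53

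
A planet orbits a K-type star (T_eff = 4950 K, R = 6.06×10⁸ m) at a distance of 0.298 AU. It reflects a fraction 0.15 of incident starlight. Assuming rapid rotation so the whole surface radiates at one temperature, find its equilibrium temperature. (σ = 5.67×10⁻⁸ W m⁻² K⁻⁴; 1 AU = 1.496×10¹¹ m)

d = 0.298 AU = 4.46×10¹⁰ m.
L = 4πR_⋆²σT_⋆⁴ = 4π(6.06×10⁸)² × 5.67×10⁻⁸ × (4950)⁴ = 1.57×10²⁶ W.
S = L/(4πd²) = 6290 W m⁻².
Energy balance: absorbed = emitted ⇒ πR²·S(1−A) = 4πR²·σT_eq⁴, so T_eq⁴ = S(1−A)/(4σ).
T_eq = [6290 × 0.85 / (4 × 5.67×10⁻⁸)]^(1/4) = (2.36×10¹⁰)^(1/4) = 392 K.

T_eq ≈ 392 K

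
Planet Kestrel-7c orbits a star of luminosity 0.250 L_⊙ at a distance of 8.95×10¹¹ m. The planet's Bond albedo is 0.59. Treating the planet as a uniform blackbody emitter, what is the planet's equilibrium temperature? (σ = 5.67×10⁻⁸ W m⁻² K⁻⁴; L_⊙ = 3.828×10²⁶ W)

T_eq ≈ 64.4 K

L = 0.250 × 3.828×10²⁶ = 9.57×10²⁵ W.
Flux: S = L/(4πd²) = 9.57×10²⁵/(4π×(8.95×10¹¹)²) = 9.51 W m⁻².
Energy balance: absorbed = emitted ⇒ πR²·S(1−A) = 4πR²·σT_eq⁴, so T_eq⁴ = S(1−A)/(4σ).
T_eq = [9.51 × 0.41 / (4 × 5.67×10⁻⁸)]^(1/4) = (1.72×10⁷)^(1/4) = 64.4 K.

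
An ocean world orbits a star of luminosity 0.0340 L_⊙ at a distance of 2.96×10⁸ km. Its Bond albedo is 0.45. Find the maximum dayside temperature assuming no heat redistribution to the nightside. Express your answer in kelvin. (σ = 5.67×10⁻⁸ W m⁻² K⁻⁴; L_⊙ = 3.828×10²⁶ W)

d = 2.96×10⁸ km = 2.96×10¹¹ m.
L = 0.0340 × 3.828×10²⁶ = 1.30×10²⁵ W.
Flux: S = L/(4πd²) = 1.30×10²⁵/(4π×(2.96×10¹¹)²) = 11.8 W m⁻².
With no redistribution each surface element balances locally: S(1−A) = σT⁴.
T = [11.8 × 0.55 / 5.67×10⁻⁸]^(1/4) = (1.15×10⁸)^(1/4) = 103 K.

T_ss ≈ 103 K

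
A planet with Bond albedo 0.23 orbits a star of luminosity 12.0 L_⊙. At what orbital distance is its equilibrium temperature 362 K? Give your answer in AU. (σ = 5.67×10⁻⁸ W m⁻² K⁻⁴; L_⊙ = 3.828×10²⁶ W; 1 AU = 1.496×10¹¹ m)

d ≈ 1.80 AU

L = 12.0 × 3.828×10²⁶ = 4.59×10²⁷ W.
From T_eq⁴ = L(1−A)/(16πσd²): d = √[L(1−A)/(16πσT_eq⁴)].
d = √[4.59×10²⁷ × 0.77 / (16π × 5.67×10⁻⁸ × (362)⁴)] = 2.69×10¹¹ m = 1.80 AU.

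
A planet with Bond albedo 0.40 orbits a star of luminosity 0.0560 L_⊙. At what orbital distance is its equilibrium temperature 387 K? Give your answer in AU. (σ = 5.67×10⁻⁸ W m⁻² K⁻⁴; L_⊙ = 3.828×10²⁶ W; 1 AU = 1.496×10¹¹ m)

L = 0.0560 × 3.828×10²⁶ = 2.14×10²⁵ W.
From T_eq⁴ = L(1−A)/(16πσd²): d = √[L(1−A)/(16πσT_eq⁴)].
d = √[2.14×10²⁵ × 0.60 / (16π × 5.67×10⁻⁸ × (387)⁴)] = 1.42×10¹⁰ m = 0.0948 AU.

d ≈ 0.0948 AU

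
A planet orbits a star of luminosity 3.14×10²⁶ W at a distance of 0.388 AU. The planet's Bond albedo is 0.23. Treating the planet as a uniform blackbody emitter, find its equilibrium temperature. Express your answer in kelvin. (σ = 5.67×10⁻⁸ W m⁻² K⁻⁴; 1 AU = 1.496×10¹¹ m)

d = 0.388 AU = 5.80×10¹⁰ m.
Flux: S = L/(4πd²) = 3.14×10²⁶/(4π×(5.80×10¹⁰)²) = 7420 W m⁻².
Energy balance: absorbed = emitted ⇒ πR²·S(1−A) = 4πR²·σT_eq⁴, so T_eq⁴ = S(1−A)/(4σ).
T_eq = [7420 × 0.77 / (4 × 5.67×10⁻⁸)]^(1/4) = (2.52×10¹⁰)^(1/4) = 398 K.

T_eq ≈ 398 K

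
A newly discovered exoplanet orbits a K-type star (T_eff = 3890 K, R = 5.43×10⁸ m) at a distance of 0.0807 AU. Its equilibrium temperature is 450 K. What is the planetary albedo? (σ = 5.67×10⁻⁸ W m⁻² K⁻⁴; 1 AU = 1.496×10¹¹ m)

d = 0.0807 AU = 1.21×10¹⁰ m.
L = 4πR_⋆²σT_⋆⁴ = 4π(5.43×10⁸)² × 5.67×10⁻⁸ × (3890)⁴ = 4.81×10²⁵ W.
S = L/(4πd²) = 2.63×10⁴ W m⁻².
From T_eq⁴ = S(1−A)/(4σ): 1−A = 4σT_eq⁴/S.
1−A = 4 × 5.67×10⁻⁸ × (450)⁴ / 2.63×10⁴ = 0.354.

A ≈ 0.65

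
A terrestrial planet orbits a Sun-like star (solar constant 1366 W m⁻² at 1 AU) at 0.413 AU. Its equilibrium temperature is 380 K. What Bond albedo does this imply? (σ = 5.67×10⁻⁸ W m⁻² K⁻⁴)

A ≈ 0.41

Flux at 0.413 AU: S = 1366/0.413² = 8010 W m⁻².
From T_eq⁴ = S(1−A)/(4σ): 1−A = 4σT_eq⁴/S.
1−A = 4 × 5.67×10⁻⁸ × (380)⁴ / 8010 = 0.591.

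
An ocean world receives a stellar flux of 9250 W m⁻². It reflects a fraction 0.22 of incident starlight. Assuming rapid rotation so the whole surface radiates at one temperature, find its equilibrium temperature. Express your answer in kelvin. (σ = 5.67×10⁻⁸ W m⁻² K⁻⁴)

T_eq ≈ 422 K

Energy balance: absorbed = emitted ⇒ πR²·S(1−A) = 4πR²·σT_eq⁴, so T_eq⁴ = S(1−A)/(4σ).
T_eq = [9250 × 0.78 / (4 × 5.67×10⁻⁸)]^(1/4) = (3.18×10¹⁰)^(1/4) = 422 K.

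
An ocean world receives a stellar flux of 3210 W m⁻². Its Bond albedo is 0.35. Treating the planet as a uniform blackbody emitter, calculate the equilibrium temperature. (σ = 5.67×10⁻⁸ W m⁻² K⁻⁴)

Energy balance: absorbed = emitted ⇒ πR²·S(1−A) = 4πR²·σT_eq⁴, so T_eq⁴ = S(1−A)/(4σ).
T_eq = [3210 × 0.65 / (4 × 5.67×10⁻⁸)]^(1/4) = (9.20×10⁹)^(1/4) = 310 K.

T_eq ≈ 310 K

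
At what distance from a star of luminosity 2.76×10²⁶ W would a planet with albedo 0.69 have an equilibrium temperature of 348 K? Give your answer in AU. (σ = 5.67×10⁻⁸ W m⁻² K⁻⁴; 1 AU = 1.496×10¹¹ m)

From T_eq⁴ = L(1−A)/(16πσd²): d = √[L(1−A)/(16πσT_eq⁴)].
d = √[2.76×10²⁶ × 0.31 / (16π × 5.67×10⁻⁸ × (348)⁴)] = 4.52×10¹⁰ m = 0.302 AU.

d ≈ 0.302 AU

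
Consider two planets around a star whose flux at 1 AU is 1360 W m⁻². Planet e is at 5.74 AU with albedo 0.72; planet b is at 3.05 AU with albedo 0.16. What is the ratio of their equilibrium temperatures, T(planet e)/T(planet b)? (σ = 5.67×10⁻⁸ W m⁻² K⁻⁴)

T₁/T₂ ≈ 0.554

T_eq = [S₀(1−A)/(4σd²)]^(1/4), so T ∝ (1−A)^(1/4) / √d.
T₁ = [1360×0.28/(4×5.67×10⁻⁸×5.74²)]^(1/4) = 84.49 K.
T₂ = [1360×0.84/(4×5.67×10⁻⁸×3.05²)]^(1/4) = 152.54 K.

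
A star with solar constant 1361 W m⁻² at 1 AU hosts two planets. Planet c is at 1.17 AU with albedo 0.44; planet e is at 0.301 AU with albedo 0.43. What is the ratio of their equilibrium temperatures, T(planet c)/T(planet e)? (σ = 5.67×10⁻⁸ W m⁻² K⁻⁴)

T_eq = [S₀(1−A)/(4σd²)]^(1/4), so T ∝ (1−A)^(1/4) / √d.
T₁ = [1361×0.56/(4×5.67×10⁻⁸×1.17²)]^(1/4) = 222.59 K.
T₂ = [1361×0.57/(4×5.67×10⁻⁸×0.301²)]^(1/4) = 440.80 K.

T₁/T₂ ≈ 0.505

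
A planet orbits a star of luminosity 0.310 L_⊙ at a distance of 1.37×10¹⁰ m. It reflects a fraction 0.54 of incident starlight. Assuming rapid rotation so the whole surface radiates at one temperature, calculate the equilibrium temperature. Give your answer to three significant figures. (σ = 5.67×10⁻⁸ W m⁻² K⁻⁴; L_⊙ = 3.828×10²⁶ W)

L = 0.310 × 3.828×10²⁶ = 1.19×10²⁶ W.
Flux: S = L/(4πd²) = 1.19×10²⁶/(4π×(1.37×10¹⁰)²) = 5.03×10⁴ W m⁻².
Energy balance: absorbed = emitted ⇒ πR²·S(1−A) = 4πR²·σT_eq⁴, so T_eq⁴ = S(1−A)/(4σ).
T_eq = [5.03×10⁴ × 0.46 / (4 × 5.67×10⁻⁸)]^(1/4) = (1.02×10¹¹)^(1/4) = 565 K.

T_eq ≈ 565 K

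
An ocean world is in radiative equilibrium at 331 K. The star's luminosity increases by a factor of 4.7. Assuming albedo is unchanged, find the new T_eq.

T_eq ∝ L^(1/4) · d^(−1/2).
T′ = 331 × 4.7^(1/4) = 487 K.

T_eq ≈ 487 K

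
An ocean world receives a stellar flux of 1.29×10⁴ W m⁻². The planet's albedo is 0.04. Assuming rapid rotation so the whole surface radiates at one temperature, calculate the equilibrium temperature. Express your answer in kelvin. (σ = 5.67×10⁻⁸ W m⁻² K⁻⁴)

T_eq ≈ 483 K

Energy balance: absorbed = emitted ⇒ πR²·S(1−A) = 4πR²·σT_eq⁴, so T_eq⁴ = S(1−A)/(4σ).
T_eq = [1.29×10⁴ × 0.96 / (4 × 5.67×10⁻⁸)]^(1/4) = (5.46×10¹⁰)^(1/4) = 483 K.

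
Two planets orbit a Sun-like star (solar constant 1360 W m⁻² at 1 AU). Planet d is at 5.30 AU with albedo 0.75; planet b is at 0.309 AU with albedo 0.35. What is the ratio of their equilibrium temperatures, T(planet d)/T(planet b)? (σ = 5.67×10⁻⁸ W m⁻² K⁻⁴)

T₁/T₂ ≈ 0.190

T_eq = [S₀(1−A)/(4σd²)]^(1/4), so T ∝ (1−A)^(1/4) / √d.
T₁ = [1360×0.25/(4×5.67×10⁻⁸×5.30²)]^(1/4) = 85.47 K.
T₂ = [1360×0.65/(4×5.67×10⁻⁸×0.309²)]^(1/4) = 449.49 K.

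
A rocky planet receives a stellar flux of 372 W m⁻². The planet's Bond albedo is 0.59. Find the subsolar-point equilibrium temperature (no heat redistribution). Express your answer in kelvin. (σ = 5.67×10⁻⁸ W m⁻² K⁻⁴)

At the subsolar point the surface absorbs S(1−A) and emits σT⁴ per unit area — no factor of 4, since only the local patch is in balance.
T = [372 × 0.41 / 5.67×10⁻⁸]^(1/4) = (2.69×10⁹)^(1/4) = 228 K.

T_ss ≈ 228 K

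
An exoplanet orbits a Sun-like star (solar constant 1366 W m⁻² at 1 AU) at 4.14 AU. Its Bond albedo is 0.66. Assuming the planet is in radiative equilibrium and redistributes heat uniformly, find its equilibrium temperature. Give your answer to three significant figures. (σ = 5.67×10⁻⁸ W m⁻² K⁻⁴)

T_eq ≈ 105 K

Flux at 4.14 AU: S = 1366/4.14² = 79.7 W m⁻².
Energy balance: absorbed = emitted ⇒ πR²·S(1−A) = 4πR²·σT_eq⁴, so T_eq⁴ = S(1−A)/(4σ).
T_eq = [79.7 × 0.34 / (4 × 5.67×10⁻⁸)]^(1/4) = (1.19×10⁸)^(1/4) = 105 K.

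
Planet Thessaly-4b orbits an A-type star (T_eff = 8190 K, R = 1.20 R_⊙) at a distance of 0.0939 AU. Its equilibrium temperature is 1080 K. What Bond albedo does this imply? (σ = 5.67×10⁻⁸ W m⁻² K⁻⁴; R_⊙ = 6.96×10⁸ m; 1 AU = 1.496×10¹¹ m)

R_⋆ = 1.20 × 6.96×10⁸ = 8.35×10⁸ m.
d = 0.0939 AU = 1.40×10¹⁰ m.
L = 4πR_⋆²σT_⋆⁴ = 4π(8.35×10⁸)² × 5.67×10⁻⁸ × (8190)⁴ = 2.24×10²⁷ W.
S = L/(4πd²) = 9.02×10⁵ W m⁻².
From T_eq⁴ = S(1−A)/(4σ): 1−A = 4σT_eq⁴/S.
1−A = 4 × 5.67×10⁻⁸ × (1080)⁴ / 9.02×10⁵ = 0.342.

A ≈ 0.66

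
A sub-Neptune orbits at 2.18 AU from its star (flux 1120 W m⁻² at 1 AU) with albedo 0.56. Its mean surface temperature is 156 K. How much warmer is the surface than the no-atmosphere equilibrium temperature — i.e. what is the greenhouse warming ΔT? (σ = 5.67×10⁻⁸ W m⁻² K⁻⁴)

ΔT ≈ 9.8 K

S = 1120/2.18² = 235.7 W m⁻².
T_eq = [S(1−A)/(4σ)]^(1/4) = [235.7×0.44/(4×5.67×10⁻⁸)]^(1/4) = 146.2 K.
ΔT = T_surf − T_eq = 156 − 146.2.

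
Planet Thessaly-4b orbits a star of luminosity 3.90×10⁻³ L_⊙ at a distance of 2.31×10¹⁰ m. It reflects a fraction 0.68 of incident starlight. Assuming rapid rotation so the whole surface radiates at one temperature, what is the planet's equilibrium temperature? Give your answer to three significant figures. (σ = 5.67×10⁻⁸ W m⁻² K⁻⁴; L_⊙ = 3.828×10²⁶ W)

T_eq ≈ 133 K

L = 3.90×10⁻³ × 3.828×10²⁶ = 1.49×10²⁴ W.
Flux: S = L/(4πd²) = 1.49×10²⁴/(4π×(2.31×10¹⁰)²) = 223 W m⁻².
Energy balance: absorbed = emitted ⇒ πR²·S(1−A) = 4πR²·σT_eq⁴, so T_eq⁴ = S(1−A)/(4σ).
T_eq = [223 × 0.32 / (4 × 5.67×10⁻⁸)]^(1/4) = (3.14×10⁸)^(1/4) = 133 K.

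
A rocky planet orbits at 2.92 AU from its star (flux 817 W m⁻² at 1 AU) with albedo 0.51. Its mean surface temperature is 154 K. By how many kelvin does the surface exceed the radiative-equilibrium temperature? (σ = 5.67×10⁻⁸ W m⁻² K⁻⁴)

ΔT ≈ 34.0 K

S = 817/2.92² = 95.82 W m⁻².
T_eq = [S(1−A)/(4σ)]^(1/4) = [95.82×0.49/(4×5.67×10⁻⁸)]^(1/4) = 120.0 K.
ΔT = T_surf − T_eq = 154 − 120.0.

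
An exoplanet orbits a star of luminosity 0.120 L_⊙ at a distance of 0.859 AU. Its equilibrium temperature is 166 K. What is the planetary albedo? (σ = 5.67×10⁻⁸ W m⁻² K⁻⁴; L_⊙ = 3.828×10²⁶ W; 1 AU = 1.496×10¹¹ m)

d = 0.859 AU = 1.29×10¹¹ m.
L = 0.120 × 3.828×10²⁶ = 4.59×10²⁵ W.
Flux: S = L/(4πd²) = 4.59×10²⁵/(4π×(1.29×10¹¹)²) = 221 W m⁻².
From T_eq⁴ = S(1−A)/(4σ): 1−A = 4σT_eq⁴/S.
1−A = 4 × 5.67×10⁻⁸ × (166)⁴ / 221 = 0.778.

A ≈ 0.22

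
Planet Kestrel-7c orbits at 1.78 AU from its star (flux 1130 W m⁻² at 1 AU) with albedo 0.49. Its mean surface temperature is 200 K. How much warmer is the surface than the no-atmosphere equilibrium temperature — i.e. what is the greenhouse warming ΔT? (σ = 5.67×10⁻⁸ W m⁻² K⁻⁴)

ΔT ≈ 31.7 K

S = 1130/1.78² = 356.6 W m⁻².
T_eq = [S(1−A)/(4σ)]^(1/4) = [356.6×0.51/(4×5.67×10⁻⁸)]^(1/4) = 168.3 K.
ΔT = T_surf − T_eq = 200 − 168.3.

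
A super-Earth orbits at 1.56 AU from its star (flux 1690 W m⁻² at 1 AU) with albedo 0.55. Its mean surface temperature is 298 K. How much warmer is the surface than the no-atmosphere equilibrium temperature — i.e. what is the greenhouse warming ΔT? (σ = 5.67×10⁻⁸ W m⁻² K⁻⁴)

ΔT ≈ 105.3 K

S = 1690/1.56² = 694.4 W m⁻².
T_eq = [S(1−A)/(4σ)]^(1/4) = [694.4×0.45/(4×5.67×10⁻⁸)]^(1/4) = 192.7 K.
ΔT = T_surf − T_eq = 298 − 192.7.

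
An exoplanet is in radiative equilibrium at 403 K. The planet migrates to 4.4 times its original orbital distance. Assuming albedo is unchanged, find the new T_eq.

T_eq ≈ 192 K

T_eq ∝ L^(1/4) · d^(−1/2).
T′ = 403 / 4.4^(1/2) = 192 K.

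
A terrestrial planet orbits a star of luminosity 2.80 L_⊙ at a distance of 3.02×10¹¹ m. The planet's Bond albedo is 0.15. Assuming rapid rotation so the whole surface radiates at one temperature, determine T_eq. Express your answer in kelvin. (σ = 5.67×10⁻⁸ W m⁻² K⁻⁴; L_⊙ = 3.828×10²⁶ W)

L = 2.80 × 3.828×10²⁶ = 1.07×10²⁷ W.
Flux: S = L/(4πd²) = 1.07×10²⁷/(4π×(3.02×10¹¹)²) = 935 W m⁻².
Energy balance: absorbed = emitted ⇒ πR²·S(1−A) = 4πR²·σT_eq⁴, so T_eq⁴ = S(1−A)/(4σ).
T_eq = [935 × 0.85 / (4 × 5.67×10⁻⁸)]^(1/4) = (3.50×10⁹)^(1/4) = 243 K.

T_eq ≈ 243 K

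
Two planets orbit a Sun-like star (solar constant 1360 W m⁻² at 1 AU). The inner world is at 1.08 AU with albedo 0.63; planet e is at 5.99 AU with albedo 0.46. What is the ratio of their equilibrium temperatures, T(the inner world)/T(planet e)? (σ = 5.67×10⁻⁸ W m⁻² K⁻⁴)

T_eq = [S₀(1−A)/(4σd²)]^(1/4), so T ∝ (1−A)^(1/4) / √d.
T₁ = [1360×0.37/(4×5.67×10⁻⁸×1.08²)]^(1/4) = 208.84 K.
T₂ = [1360×0.54/(4×5.67×10⁻⁸×5.99²)]^(1/4) = 97.47 K.

T₁/T₂ ≈ 2.143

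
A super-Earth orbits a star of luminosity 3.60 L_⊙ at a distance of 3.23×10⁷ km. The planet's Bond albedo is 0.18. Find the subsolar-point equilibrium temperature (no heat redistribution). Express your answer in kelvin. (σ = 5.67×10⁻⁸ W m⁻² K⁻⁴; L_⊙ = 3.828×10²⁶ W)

d = 3.23×10⁷ km = 3.23×10¹⁰ m.
L = 3.60 × 3.828×10²⁶ = 1.38×10²⁷ W.
Flux: S = L/(4πd²) = 1.38×10²⁷/(4π×(3.23×10¹⁰)²) = 1.05×10⁵ W m⁻².
At the subsolar point the surface absorbs S(1−A) and emits σT⁴ per unit area — no factor of 4, since only the local patch is in balance.
T = [1.05×10⁵ × 0.82 / 5.67×10⁻⁸]^(1/4) = (1.52×10¹²)^(1/4) = 1110 K.

T_ss ≈ 1110 K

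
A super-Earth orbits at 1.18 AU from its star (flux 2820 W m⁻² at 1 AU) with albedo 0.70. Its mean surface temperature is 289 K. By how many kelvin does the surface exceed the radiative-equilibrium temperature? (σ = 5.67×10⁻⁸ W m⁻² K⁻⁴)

ΔT ≈ 61.5 K

S = 2820/1.18² = 2025 W m⁻².
T_eq = [S(1−A)/(4σ)]^(1/4) = [2025×0.30/(4×5.67×10⁻⁸)]^(1/4) = 227.5 K.
ΔT = T_surf − T_eq = 289 − 227.5.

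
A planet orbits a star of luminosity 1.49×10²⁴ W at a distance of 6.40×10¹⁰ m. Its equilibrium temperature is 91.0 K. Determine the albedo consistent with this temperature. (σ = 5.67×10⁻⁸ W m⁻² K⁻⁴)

Flux: S = L/(4πd²) = 1.49×10²⁴/(4π×(6.40×10¹⁰)²) = 28.9 W m⁻².
From T_eq⁴ = S(1−A)/(4σ): 1−A = 4σT_eq⁴/S.
1−A = 4 × 5.67×10⁻⁸ × (91.0)⁴ / 28.9 = 0.537.

A ≈ 0.46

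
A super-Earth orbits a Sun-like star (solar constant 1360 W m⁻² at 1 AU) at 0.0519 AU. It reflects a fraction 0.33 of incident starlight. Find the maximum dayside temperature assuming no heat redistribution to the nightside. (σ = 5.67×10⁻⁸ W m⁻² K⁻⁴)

T_ss ≈ 1560 K

Flux at 0.0519 AU: S = 1360/0.0519² = 5.05×10⁵ W m⁻².
With no redistribution each surface element balances locally: S(1−A) = σT⁴.
T = [5.05×10⁵ × 0.67 / 5.67×10⁻⁸]^(1/4) = (5.97×10¹²)^(1/4) = 1560 K.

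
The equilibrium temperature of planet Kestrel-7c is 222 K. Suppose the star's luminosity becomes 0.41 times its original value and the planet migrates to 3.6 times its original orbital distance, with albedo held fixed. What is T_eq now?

T_eq ≈ 93.6 K

T_eq ∝ L^(1/4) · d^(−1/2).
T′ = 222 × 0.41^(1/4) / 3.6^(1/2) = 93.6 K.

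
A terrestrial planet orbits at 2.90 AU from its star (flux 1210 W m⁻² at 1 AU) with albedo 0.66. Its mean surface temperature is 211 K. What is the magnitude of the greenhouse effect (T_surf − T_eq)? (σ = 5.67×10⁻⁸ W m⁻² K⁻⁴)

S = 1210/2.90² = 143.9 W m⁻².
T_eq = [S(1−A)/(4σ)]^(1/4) = [143.9×0.34/(4×5.67×10⁻⁸)]^(1/4) = 121.2 K.
ΔT = T_surf − T_eq = 211 − 121.2.

ΔT ≈ 89.8 K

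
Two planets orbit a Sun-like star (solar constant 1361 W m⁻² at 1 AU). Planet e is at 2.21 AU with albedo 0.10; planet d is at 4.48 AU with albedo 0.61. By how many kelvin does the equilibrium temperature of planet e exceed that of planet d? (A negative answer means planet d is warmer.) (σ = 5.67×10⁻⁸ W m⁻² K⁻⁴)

ΔT ≈ 78.4 K

T_eq = [S₀(1−A)/(4σd²)]^(1/4), so T ∝ (1−A)^(1/4) / √d.
T₁ = [1361×0.90/(4×5.67×10⁻⁸×2.21²)]^(1/4) = 182.36 K.
T₂ = [1361×0.39/(4×5.67×10⁻⁸×4.48²)]^(1/4) = 103.92 K.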